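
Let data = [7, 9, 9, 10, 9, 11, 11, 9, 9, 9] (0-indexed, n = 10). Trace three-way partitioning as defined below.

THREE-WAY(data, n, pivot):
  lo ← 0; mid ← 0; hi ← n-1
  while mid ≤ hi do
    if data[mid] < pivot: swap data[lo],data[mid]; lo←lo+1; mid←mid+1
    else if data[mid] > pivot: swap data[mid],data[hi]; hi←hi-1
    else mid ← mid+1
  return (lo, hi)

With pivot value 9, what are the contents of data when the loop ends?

[7, 9, 9, 9, 9, 9, 9, 11, 11, 10]

pivot = 9; lo=0, mid=0, hi=9
data[mid]=7<9: swap data[0],data[0]; lo=1,mid=1 → [7, 9, 9, 10, 9, 11, 11, 9, 9, 9]
data[mid]=9=9: mid=2
data[mid]=9=9: mid=3
data[mid]=10>9: swap data[3],data[9]; hi=8 → [7, 9, 9, 9, 9, 11, 11, 9, 9, 10]
data[mid]=9=9: mid=4
data[mid]=9=9: mid=5
data[mid]=11>9: swap data[5],data[8]; hi=7 → [7, 9, 9, 9, 9, 9, 11, 9, 11, 10]
data[mid]=9=9: mid=6
data[mid]=11>9: swap data[6],data[7]; hi=6 → [7, 9, 9, 9, 9, 9, 9, 11, 11, 10]
data[mid]=9=9: mid=7
end: lo=1, hi=6; data = [7, 9, 9, 9, 9, 9, 9, 11, 11, 10]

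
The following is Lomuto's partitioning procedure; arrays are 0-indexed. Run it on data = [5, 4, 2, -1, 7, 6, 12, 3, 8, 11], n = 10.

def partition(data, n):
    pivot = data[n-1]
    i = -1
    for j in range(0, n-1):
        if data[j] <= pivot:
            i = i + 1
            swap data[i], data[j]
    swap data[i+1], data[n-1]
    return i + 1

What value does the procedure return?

8

pivot = data[9] = 11; i = -1
j=0: data[0]=5 ≤ 11 → i=0, swap data[0],data[0] (no change) → [5, 4, 2, -1, 7, 6, 12, 3, 8, 11]
j=1: data[1]=4 ≤ 11 → i=1, swap data[1],data[1] (no change) → [5, 4, 2, -1, 7, 6, 12, 3, 8, 11]
j=2: data[2]=2 ≤ 11 → i=2, swap data[2],data[2] (no change) → [5, 4, 2, -1, 7, 6, 12, 3, 8, 11]
j=3: data[3]=-1 ≤ 11 → i=3, swap data[3],data[3] (no change) → [5, 4, 2, -1, 7, 6, 12, 3, 8, 11]
j=4: data[4]=7 ≤ 11 → i=4, swap data[4],data[4] (no change) → [5, 4, 2, -1, 7, 6, 12, 3, 8, 11]
j=5: data[5]=6 ≤ 11 → i=5, swap data[5],data[5] (no change) → [5, 4, 2, -1, 7, 6, 12, 3, 8, 11]
j=6: data[6]=12 > 11 → no swap
j=7: data[7]=3 ≤ 11 → i=6, swap data[6],data[7] → [5, 4, 2, -1, 7, 6, 3, 12, 8, 11]
j=8: data[8]=8 ≤ 11 → i=7, swap data[7],data[8] → [5, 4, 2, -1, 7, 6, 3, 8, 12, 11]
final swap data[8],data[9] → [5, 4, 2, -1, 7, 6, 3, 8, 11, 12]; return 8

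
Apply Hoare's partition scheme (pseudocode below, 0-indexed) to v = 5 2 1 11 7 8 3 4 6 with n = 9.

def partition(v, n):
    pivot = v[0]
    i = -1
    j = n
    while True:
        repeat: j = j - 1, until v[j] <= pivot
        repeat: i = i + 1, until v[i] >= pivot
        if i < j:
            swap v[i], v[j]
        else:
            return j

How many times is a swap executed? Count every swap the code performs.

2

pivot=5
j stops at 7 (4), i stops at 0 (5); swap ⇒ 4 2 1 11 7 8 3 5 6
j stops at 6 (3), i stops at 3 (11); swap ⇒ 4 2 1 3 7 8 11 5 6
j stops at 3, i stops at 4; i≥j ⇒ return 3. v=4 2 1 3 7 8 11 5 6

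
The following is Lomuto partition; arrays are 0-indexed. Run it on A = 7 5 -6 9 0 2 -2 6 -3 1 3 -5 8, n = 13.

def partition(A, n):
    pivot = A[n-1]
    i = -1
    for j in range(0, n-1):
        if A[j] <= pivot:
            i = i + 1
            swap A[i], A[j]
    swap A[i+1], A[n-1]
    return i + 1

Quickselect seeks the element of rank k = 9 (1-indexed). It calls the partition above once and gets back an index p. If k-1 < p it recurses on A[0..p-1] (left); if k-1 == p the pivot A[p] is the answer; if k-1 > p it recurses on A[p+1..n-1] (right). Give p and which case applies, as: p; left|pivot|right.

pivot = A[12] = 8; i = -1
j=0: A[0]=7 ≤ 8 → i=0, swap A[0],A[0] (no change) → 7 5 -6 9 0 2 -2 6 -3 1 3 -5 8
j=1: A[1]=5 ≤ 8 → i=1, swap A[1],A[1] (no change) → 7 5 -6 9 0 2 -2 6 -3 1 3 -5 8
j=2: A[2]=-6 ≤ 8 → i=2, swap A[2],A[2] (no change) → 7 5 -6 9 0 2 -2 6 -3 1 3 -5 8
j=3: A[3]=9 > 8 → no swap
j=4: A[4]=0 ≤ 8 → i=3, swap A[3],A[4] → 7 5 -6 0 9 2 -2 6 -3 1 3 -5 8
j=5: A[5]=2 ≤ 8 → i=4, swap A[4],A[5] → 7 5 -6 0 2 9 -2 6 -3 1 3 -5 8
j=6: A[6]=-2 ≤ 8 → i=5, swap A[5],A[6] → 7 5 -6 0 2 -2 9 6 -3 1 3 -5 8
j=7: A[7]=6 ≤ 8 → i=6, swap A[6],A[7] → 7 5 -6 0 2 -2 6 9 -3 1 3 -5 8
j=8: A[8]=-3 ≤ 8 → i=7, swap A[7],A[8] → 7 5 -6 0 2 -2 6 -3 9 1 3 -5 8
j=9: A[9]=1 ≤ 8 → i=8, swap A[8],A[9] → 7 5 -6 0 2 -2 6 -3 1 9 3 -5 8
j=10: A[10]=3 ≤ 8 → i=9, swap A[9],A[10] → 7 5 -6 0 2 -2 6 -3 1 3 9 -5 8
j=11: A[11]=-5 ≤ 8 → i=10, swap A[10],A[11] → 7 5 -6 0 2 -2 6 -3 1 3 -5 9 8
final swap A[11],A[12] → 7 5 -6 0 2 -2 6 -3 1 3 -5 8 9; return 11
p = 11; k-1 = 8 < 11 ⇒ left

11; left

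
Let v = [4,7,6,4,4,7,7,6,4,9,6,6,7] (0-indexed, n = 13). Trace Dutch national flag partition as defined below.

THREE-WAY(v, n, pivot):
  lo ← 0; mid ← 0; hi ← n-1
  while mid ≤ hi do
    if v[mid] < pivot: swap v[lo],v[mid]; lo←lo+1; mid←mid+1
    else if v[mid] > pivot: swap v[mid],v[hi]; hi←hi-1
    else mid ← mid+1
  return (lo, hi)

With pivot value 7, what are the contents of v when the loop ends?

lo=0 mid=0 hi=12
4<7: swap(0,0), lo=1 mid=1 ⇒ [4,7,6,4,4,7,7,6,4,9,6,6,7]
7=7: mid=2
6<7: swap(1,2), lo=2 mid=3 ⇒ [4,6,7,4,4,7,7,6,4,9,6,6,7]
4<7: swap(2,3), lo=3 mid=4 ⇒ [4,6,4,7,4,7,7,6,4,9,6,6,7]
4<7: swap(3,4), lo=4 mid=5 ⇒ [4,6,4,4,7,7,7,6,4,9,6,6,7]
7=7: mid=6
7=7: mid=7
6<7: swap(4,7), lo=5 mid=8 ⇒ [4,6,4,4,6,7,7,7,4,9,6,6,7]
4<7: swap(5,8), lo=6 mid=9 ⇒ [4,6,4,4,6,4,7,7,7,9,6,6,7]
9>7: swap(9,12), hi=11 ⇒ [4,6,4,4,6,4,7,7,7,7,6,6,9]
7=7: mid=10
6<7: swap(6,10), lo=7 mid=11 ⇒ [4,6,4,4,6,4,6,7,7,7,7,6,9]
6<7: swap(7,11), lo=8 mid=12 ⇒ [4,6,4,4,6,4,6,6,7,7,7,7,9]
done. lo=8 hi=11; v=[4,6,4,4,6,4,6,6,7,7,7,7,9]

[4,6,4,4,6,4,6,6,7,7,7,7,9]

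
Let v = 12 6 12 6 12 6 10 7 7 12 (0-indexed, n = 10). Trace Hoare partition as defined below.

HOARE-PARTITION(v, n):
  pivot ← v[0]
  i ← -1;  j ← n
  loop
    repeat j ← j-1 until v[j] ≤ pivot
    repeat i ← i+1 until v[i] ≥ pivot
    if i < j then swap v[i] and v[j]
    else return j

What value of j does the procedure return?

6

pivot = v[0] = 12; i = -1, j = 10
j→9 (v[9]=12≤12), i→0 (v[0]=12≥12); i<j, swap → 12 6 12 6 12 6 10 7 7 12
j→8 (v[8]=7≤12), i→2 (v[2]=12≥12); i<j, swap → 12 6 7 6 12 6 10 7 12 12
j→7 (v[7]=7≤12), i→4 (v[4]=12≥12); i<j, swap → 12 6 7 6 7 6 10 12 12 12
j→6, i→7; i≥j, return j=6. v = 12 6 7 6 7 6 10 12 12 12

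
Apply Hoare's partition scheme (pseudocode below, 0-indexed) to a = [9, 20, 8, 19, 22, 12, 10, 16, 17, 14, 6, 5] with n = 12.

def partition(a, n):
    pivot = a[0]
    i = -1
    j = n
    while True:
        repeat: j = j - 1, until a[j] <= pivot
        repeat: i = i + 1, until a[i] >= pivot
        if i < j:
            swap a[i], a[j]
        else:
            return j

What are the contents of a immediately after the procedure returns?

[5, 6, 8, 19, 22, 12, 10, 16, 17, 14, 20, 9]

pivot = a[0] = 9; i = -1, j = 12
j→11 (a[11]=5≤9), i→0 (a[0]=9≥9); i<j, swap → [5, 20, 8, 19, 22, 12, 10, 16, 17, 14, 6, 9]
j→10 (a[10]=6≤9), i→1 (a[1]=20≥9); i<j, swap → [5, 6, 8, 19, 22, 12, 10, 16, 17, 14, 20, 9]
j→2, i→3; i≥j, return j=2. a = [5, 6, 8, 19, 22, 12, 10, 16, 17, 14, 20, 9]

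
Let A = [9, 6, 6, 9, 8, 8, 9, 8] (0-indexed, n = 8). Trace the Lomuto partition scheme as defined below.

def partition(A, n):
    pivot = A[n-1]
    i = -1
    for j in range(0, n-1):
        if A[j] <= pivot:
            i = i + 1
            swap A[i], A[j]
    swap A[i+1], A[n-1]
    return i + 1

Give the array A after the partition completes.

pivot = A[7] = 8; i = -1
j=0: A[0]=9 > 8 → no swap
j=1: A[1]=6 ≤ 8 → i=0, swap A[0],A[1] → [6, 9, 6, 9, 8, 8, 9, 8]
j=2: A[2]=6 ≤ 8 → i=1, swap A[1],A[2] → [6, 6, 9, 9, 8, 8, 9, 8]
j=3: A[3]=9 > 8 → no swap
j=4: A[4]=8 ≤ 8 → i=2, swap A[2],A[4] → [6, 6, 8, 9, 9, 8, 9, 8]
j=5: A[5]=8 ≤ 8 → i=3, swap A[3],A[5] → [6, 6, 8, 8, 9, 9, 9, 8]
j=6: A[6]=9 > 8 → no swap
final swap A[4],A[7] → [6, 6, 8, 8, 8, 9, 9, 9]; return 4

[6, 6, 8, 8, 8, 9, 9, 9]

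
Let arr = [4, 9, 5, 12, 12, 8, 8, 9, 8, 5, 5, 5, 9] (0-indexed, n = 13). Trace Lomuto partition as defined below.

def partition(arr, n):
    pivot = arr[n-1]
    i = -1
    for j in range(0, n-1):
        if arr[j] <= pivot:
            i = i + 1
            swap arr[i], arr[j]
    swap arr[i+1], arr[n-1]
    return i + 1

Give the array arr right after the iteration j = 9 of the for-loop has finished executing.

[4, 9, 5, 8, 8, 9, 8, 5, 12, 12, 5, 5, 9]

pivot=9, i=-1
j=0: 4≤9, i=0, swap(0,0) ⇒ [4, 9, 5, 12, 12, 8, 8, 9, 8, 5, 5, 5, 9]
j=1: 9≤9, i=1, swap(1,1) ⇒ [4, 9, 5, 12, 12, 8, 8, 9, 8, 5, 5, 5, 9]
j=2: 5≤9, i=2, swap(2,2) ⇒ [4, 9, 5, 12, 12, 8, 8, 9, 8, 5, 5, 5, 9]
j=3: 12>9, skip
j=4: 12>9, skip
j=5: 8≤9, i=3, swap(3,5) ⇒ [4, 9, 5, 8, 12, 12, 8, 9, 8, 5, 5, 5, 9]
j=6: 8≤9, i=4, swap(4,6) ⇒ [4, 9, 5, 8, 8, 12, 12, 9, 8, 5, 5, 5, 9]
j=7: 9≤9, i=5, swap(5,7) ⇒ [4, 9, 5, 8, 8, 9, 12, 12, 8, 5, 5, 5, 9]
j=8: 8≤9, i=6, swap(6,8) ⇒ [4, 9, 5, 8, 8, 9, 8, 12, 12, 5, 5, 5, 9]
j=9: 5≤9, i=7, swap(7,9) ⇒ [4, 9, 5, 8, 8, 9, 8, 5, 12, 12, 5, 5, 9]
(after j=9) arr = [4, 9, 5, 8, 8, 9, 8, 5, 12, 12, 5, 5, 9]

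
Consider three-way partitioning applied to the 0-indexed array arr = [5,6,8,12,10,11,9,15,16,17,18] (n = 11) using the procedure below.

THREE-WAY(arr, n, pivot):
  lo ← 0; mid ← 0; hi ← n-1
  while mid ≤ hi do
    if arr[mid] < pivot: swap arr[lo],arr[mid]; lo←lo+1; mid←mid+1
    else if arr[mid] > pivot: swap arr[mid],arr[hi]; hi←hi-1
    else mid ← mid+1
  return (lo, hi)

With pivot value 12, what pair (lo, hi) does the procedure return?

pivot = 12; lo=0, mid=0, hi=10
arr[mid]=5<12: swap arr[0],arr[0]; lo=1,mid=1 → [5,6,8,12,10,11,9,15,16,17,18]
arr[mid]=6<12: swap arr[1],arr[1]; lo=2,mid=2 → [5,6,8,12,10,11,9,15,16,17,18]
arr[mid]=8<12: swap arr[2],arr[2]; lo=3,mid=3 → [5,6,8,12,10,11,9,15,16,17,18]
arr[mid]=12=12: mid=4
arr[mid]=10<12: swap arr[3],arr[4]; lo=4,mid=5 → [5,6,8,10,12,11,9,15,16,17,18]
arr[mid]=11<12: swap arr[4],arr[5]; lo=5,mid=6 → [5,6,8,10,11,12,9,15,16,17,18]
arr[mid]=9<12: swap arr[5],arr[6]; lo=6,mid=7 → [5,6,8,10,11,9,12,15,16,17,18]
arr[mid]=15>12: swap arr[7],arr[10]; hi=9 → [5,6,8,10,11,9,12,18,16,17,15]
arr[mid]=18>12: swap arr[7],arr[9]; hi=8 → [5,6,8,10,11,9,12,17,16,18,15]
arr[mid]=17>12: swap arr[7],arr[8]; hi=7 → [5,6,8,10,11,9,12,16,17,18,15]
arr[mid]=16>12: swap arr[7],arr[7]; hi=6 → [5,6,8,10,11,9,12,16,17,18,15]
end: lo=6, hi=6; arr = [5,6,8,10,11,9,12,16,17,18,15]

(6, 6)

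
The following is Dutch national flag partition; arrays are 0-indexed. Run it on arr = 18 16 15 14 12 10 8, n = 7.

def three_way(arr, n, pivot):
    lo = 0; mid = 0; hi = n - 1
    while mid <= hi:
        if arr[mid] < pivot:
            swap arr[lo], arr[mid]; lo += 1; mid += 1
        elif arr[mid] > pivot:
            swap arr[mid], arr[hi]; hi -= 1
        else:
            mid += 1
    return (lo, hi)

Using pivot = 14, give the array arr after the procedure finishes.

8 10 12 14 15 16 18

lo=0 mid=0 hi=6
18>14: swap(0,6), hi=5 ⇒ 8 16 15 14 12 10 18
8<14: swap(0,0), lo=1 mid=1 ⇒ 8 16 15 14 12 10 18
16>14: swap(1,5), hi=4 ⇒ 8 10 15 14 12 16 18
10<14: swap(1,1), lo=2 mid=2 ⇒ 8 10 15 14 12 16 18
15>14: swap(2,4), hi=3 ⇒ 8 10 12 14 15 16 18
12<14: swap(2,2), lo=3 mid=3 ⇒ 8 10 12 14 15 16 18
14=14: mid=4
done. lo=3 hi=3; arr=8 10 12 14 15 16 18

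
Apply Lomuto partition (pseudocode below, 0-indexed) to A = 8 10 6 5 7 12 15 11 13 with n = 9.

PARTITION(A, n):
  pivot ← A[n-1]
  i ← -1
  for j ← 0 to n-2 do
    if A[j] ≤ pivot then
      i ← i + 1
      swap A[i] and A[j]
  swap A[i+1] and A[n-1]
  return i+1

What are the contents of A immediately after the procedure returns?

pivot=13, i=-1
j=0: 8≤13, i=0, swap(0,0) ⇒ 8 10 6 5 7 12 15 11 13
j=1: 10≤13, i=1, swap(1,1) ⇒ 8 10 6 5 7 12 15 11 13
j=2: 6≤13, i=2, swap(2,2) ⇒ 8 10 6 5 7 12 15 11 13
j=3: 5≤13, i=3, swap(3,3) ⇒ 8 10 6 5 7 12 15 11 13
j=4: 7≤13, i=4, swap(4,4) ⇒ 8 10 6 5 7 12 15 11 13
j=5: 12≤13, i=5, swap(5,5) ⇒ 8 10 6 5 7 12 15 11 13
j=6: 15>13, skip
j=7: 11≤13, i=6, swap(6,7) ⇒ 8 10 6 5 7 12 11 15 13
swap(7,8) ⇒ 8 10 6 5 7 12 11 13 15; return 7

8 10 6 5 7 12 11 13 15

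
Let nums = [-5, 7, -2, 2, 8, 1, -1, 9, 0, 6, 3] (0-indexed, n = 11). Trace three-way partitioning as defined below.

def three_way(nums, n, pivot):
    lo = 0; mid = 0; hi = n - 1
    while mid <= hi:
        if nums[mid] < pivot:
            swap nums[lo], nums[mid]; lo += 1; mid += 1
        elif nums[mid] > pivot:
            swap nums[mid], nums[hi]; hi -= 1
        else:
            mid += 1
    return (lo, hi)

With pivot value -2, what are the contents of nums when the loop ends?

pivot = -2; lo=0, mid=0, hi=10
nums[mid]=-5<-2: swap nums[0],nums[0]; lo=1,mid=1 → [-5, 7, -2, 2, 8, 1, -1, 9, 0, 6, 3]
nums[mid]=7>-2: swap nums[1],nums[10]; hi=9 → [-5, 3, -2, 2, 8, 1, -1, 9, 0, 6, 7]
nums[mid]=3>-2: swap nums[1],nums[9]; hi=8 → [-5, 6, -2, 2, 8, 1, -1, 9, 0, 3, 7]
nums[mid]=6>-2: swap nums[1],nums[8]; hi=7 → [-5, 0, -2, 2, 8, 1, -1, 9, 6, 3, 7]
nums[mid]=0>-2: swap nums[1],nums[7]; hi=6 → [-5, 9, -2, 2, 8, 1, -1, 0, 6, 3, 7]
nums[mid]=9>-2: swap nums[1],nums[6]; hi=5 → [-5, -1, -2, 2, 8, 1, 9, 0, 6, 3, 7]
nums[mid]=-1>-2: swap nums[1],nums[5]; hi=4 → [-5, 1, -2, 2, 8, -1, 9, 0, 6, 3, 7]
nums[mid]=1>-2: swap nums[1],nums[4]; hi=3 → [-5, 8, -2, 2, 1, -1, 9, 0, 6, 3, 7]
nums[mid]=8>-2: swap nums[1],nums[3]; hi=2 → [-5, 2, -2, 8, 1, -1, 9, 0, 6, 3, 7]
nums[mid]=2>-2: swap nums[1],nums[2]; hi=1 → [-5, -2, 2, 8, 1, -1, 9, 0, 6, 3, 7]
nums[mid]=-2=-2: mid=2
end: lo=1, hi=1; nums = [-5, -2, 2, 8, 1, -1, 9, 0, 6, 3, 7]

[-5, -2, 2, 8, 1, -1, 9, 0, 6, 3, 7]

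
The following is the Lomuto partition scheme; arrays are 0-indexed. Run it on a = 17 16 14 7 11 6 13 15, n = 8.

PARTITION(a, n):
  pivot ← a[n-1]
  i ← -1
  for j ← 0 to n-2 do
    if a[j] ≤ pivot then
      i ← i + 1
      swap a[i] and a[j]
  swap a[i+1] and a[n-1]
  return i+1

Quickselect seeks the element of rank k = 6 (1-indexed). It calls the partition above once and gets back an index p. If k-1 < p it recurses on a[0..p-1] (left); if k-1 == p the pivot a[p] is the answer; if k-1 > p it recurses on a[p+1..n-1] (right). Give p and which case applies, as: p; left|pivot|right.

pivot=15, i=-1
j=0: 17>15, skip
j=1: 16>15, skip
j=2: 14≤15, i=0, swap(0,2) ⇒ 14 16 17 7 11 6 13 15
j=3: 7≤15, i=1, swap(1,3) ⇒ 14 7 17 16 11 6 13 15
j=4: 11≤15, i=2, swap(2,4) ⇒ 14 7 11 16 17 6 13 15
j=5: 6≤15, i=3, swap(3,5) ⇒ 14 7 11 6 17 16 13 15
j=6: 13≤15, i=4, swap(4,6) ⇒ 14 7 11 6 13 16 17 15
swap(5,7) ⇒ 14 7 11 6 13 15 17 16; return 5
p = 5; k-1 = 5 == 5 ⇒ pivot

5; pivot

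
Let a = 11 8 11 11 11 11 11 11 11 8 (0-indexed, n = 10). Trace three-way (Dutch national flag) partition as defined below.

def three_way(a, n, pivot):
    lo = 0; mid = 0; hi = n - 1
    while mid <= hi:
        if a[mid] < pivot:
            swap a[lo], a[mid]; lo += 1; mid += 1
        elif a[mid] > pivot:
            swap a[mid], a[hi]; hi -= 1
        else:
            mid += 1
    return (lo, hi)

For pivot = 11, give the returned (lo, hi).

lo=0 mid=0 hi=9
11=11: mid=1
8<11: swap(0,1), lo=1 mid=2 ⇒ 8 11 11 11 11 11 11 11 11 8
11=11: mid=3
11=11: mid=4
11=11: mid=5
11=11: mid=6
11=11: mid=7
11=11: mid=8
11=11: mid=9
8<11: swap(1,9), lo=2 mid=10 ⇒ 8 8 11 11 11 11 11 11 11 11
done. lo=2 hi=9; a=8 8 11 11 11 11 11 11 11 11

(2, 9)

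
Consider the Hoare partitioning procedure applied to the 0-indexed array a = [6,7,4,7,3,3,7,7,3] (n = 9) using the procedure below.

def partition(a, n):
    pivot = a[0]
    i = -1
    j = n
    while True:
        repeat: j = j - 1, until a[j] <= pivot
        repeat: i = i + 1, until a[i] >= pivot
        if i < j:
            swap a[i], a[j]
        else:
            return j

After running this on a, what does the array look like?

[3,3,4,3,7,7,7,7,6]

pivot = a[0] = 6; i = -1, j = 9
j→8 (a[8]=3≤6), i→0 (a[0]=6≥6); i<j, swap → [3,7,4,7,3,3,7,7,6]
j→5 (a[5]=3≤6), i→1 (a[1]=7≥6); i<j, swap → [3,3,4,7,3,7,7,7,6]
j→4 (a[4]=3≤6), i→3 (a[3]=7≥6); i<j, swap → [3,3,4,3,7,7,7,7,6]
j→3, i→4; i≥j, return j=3. a = [3,3,4,3,7,7,7,7,6]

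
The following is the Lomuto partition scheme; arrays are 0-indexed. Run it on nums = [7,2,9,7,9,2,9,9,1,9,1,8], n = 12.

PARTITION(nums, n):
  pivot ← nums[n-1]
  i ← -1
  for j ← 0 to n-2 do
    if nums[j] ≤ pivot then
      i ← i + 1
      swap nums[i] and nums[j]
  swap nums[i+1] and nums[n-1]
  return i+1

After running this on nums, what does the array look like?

[7,2,7,2,1,1,8,9,9,9,9,9]

pivot = nums[11] = 8; i = -1
j=0: nums[0]=7 ≤ 8 → i=0, swap nums[0],nums[0] (no change) → [7,2,9,7,9,2,9,9,1,9,1,8]
j=1: nums[1]=2 ≤ 8 → i=1, swap nums[1],nums[1] (no change) → [7,2,9,7,9,2,9,9,1,9,1,8]
j=2: nums[2]=9 > 8 → no swap
j=3: nums[3]=7 ≤ 8 → i=2, swap nums[2],nums[3] → [7,2,7,9,9,2,9,9,1,9,1,8]
j=4: nums[4]=9 > 8 → no swap
j=5: nums[5]=2 ≤ 8 → i=3, swap nums[3],nums[5] → [7,2,7,2,9,9,9,9,1,9,1,8]
j=6: nums[6]=9 > 8 → no swap
j=7: nums[7]=9 > 8 → no swap
j=8: nums[8]=1 ≤ 8 → i=4, swap nums[4],nums[8] → [7,2,7,2,1,9,9,9,9,9,1,8]
j=9: nums[9]=9 > 8 → no swap
j=10: nums[10]=1 ≤ 8 → i=5, swap nums[5],nums[10] → [7,2,7,2,1,1,9,9,9,9,9,8]
final swap nums[6],nums[11] → [7,2,7,2,1,1,8,9,9,9,9,9]; return 6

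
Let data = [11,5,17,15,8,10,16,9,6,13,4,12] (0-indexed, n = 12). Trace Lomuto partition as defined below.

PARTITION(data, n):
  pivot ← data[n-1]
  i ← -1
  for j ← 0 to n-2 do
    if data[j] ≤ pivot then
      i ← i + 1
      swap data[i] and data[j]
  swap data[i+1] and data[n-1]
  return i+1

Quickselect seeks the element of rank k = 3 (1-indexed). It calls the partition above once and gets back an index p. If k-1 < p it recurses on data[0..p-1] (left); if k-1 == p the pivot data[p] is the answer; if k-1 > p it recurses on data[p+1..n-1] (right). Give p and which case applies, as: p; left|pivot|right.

pivot = data[11] = 12; i = -1
j=0: data[0]=11 ≤ 12 → i=0, swap data[0],data[0] (no change) → [11,5,17,15,8,10,16,9,6,13,4,12]
j=1: data[1]=5 ≤ 12 → i=1, swap data[1],data[1] (no change) → [11,5,17,15,8,10,16,9,6,13,4,12]
j=2: data[2]=17 > 12 → no swap
j=3: data[3]=15 > 12 → no swap
j=4: data[4]=8 ≤ 12 → i=2, swap data[2],data[4] → [11,5,8,15,17,10,16,9,6,13,4,12]
j=5: data[5]=10 ≤ 12 → i=3, swap data[3],data[5] → [11,5,8,10,17,15,16,9,6,13,4,12]
j=6: data[6]=16 > 12 → no swap
j=7: data[7]=9 ≤ 12 → i=4, swap data[4],data[7] → [11,5,8,10,9,15,16,17,6,13,4,12]
j=8: data[8]=6 ≤ 12 → i=5, swap data[5],data[8] → [11,5,8,10,9,6,16,17,15,13,4,12]
j=9: data[9]=13 > 12 → no swap
j=10: data[10]=4 ≤ 12 → i=6, swap data[6],data[10] → [11,5,8,10,9,6,4,17,15,13,16,12]
final swap data[7],data[11] → [11,5,8,10,9,6,4,12,15,13,16,17]; return 7
p = 7; k-1 = 2 < 7 ⇒ left

7; left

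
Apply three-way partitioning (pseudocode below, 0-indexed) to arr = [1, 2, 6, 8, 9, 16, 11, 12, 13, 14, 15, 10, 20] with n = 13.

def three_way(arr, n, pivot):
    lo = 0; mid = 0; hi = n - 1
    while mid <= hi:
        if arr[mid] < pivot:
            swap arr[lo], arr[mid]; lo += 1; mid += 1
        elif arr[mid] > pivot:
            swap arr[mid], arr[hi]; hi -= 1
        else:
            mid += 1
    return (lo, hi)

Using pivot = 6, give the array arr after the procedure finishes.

pivot = 6; lo=0, mid=0, hi=12
arr[mid]=1<6: swap arr[0],arr[0]; lo=1,mid=1 → [1, 2, 6, 8, 9, 16, 11, 12, 13, 14, 15, 10, 20]
arr[mid]=2<6: swap arr[1],arr[1]; lo=2,mid=2 → [1, 2, 6, 8, 9, 16, 11, 12, 13, 14, 15, 10, 20]
arr[mid]=6=6: mid=3
arr[mid]=8>6: swap arr[3],arr[12]; hi=11 → [1, 2, 6, 20, 9, 16, 11, 12, 13, 14, 15, 10, 8]
arr[mid]=20>6: swap arr[3],arr[11]; hi=10 → [1, 2, 6, 10, 9, 16, 11, 12, 13, 14, 15, 20, 8]
arr[mid]=10>6: swap arr[3],arr[10]; hi=9 → [1, 2, 6, 15, 9, 16, 11, 12, 13, 14, 10, 20, 8]
arr[mid]=15>6: swap arr[3],arr[9]; hi=8 → [1, 2, 6, 14, 9, 16, 11, 12, 13, 15, 10, 20, 8]
arr[mid]=14>6: swap arr[3],arr[8]; hi=7 → [1, 2, 6, 13, 9, 16, 11, 12, 14, 15, 10, 20, 8]
arr[mid]=13>6: swap arr[3],arr[7]; hi=6 → [1, 2, 6, 12, 9, 16, 11, 13, 14, 15, 10, 20, 8]
arr[mid]=12>6: swap arr[3],arr[6]; hi=5 → [1, 2, 6, 11, 9, 16, 12, 13, 14, 15, 10, 20, 8]
arr[mid]=11>6: swap arr[3],arr[5]; hi=4 → [1, 2, 6, 16, 9, 11, 12, 13, 14, 15, 10, 20, 8]
arr[mid]=16>6: swap arr[3],arr[4]; hi=3 → [1, 2, 6, 9, 16, 11, 12, 13, 14, 15, 10, 20, 8]
arr[mid]=9>6: swap arr[3],arr[3]; hi=2 → [1, 2, 6, 9, 16, 11, 12, 13, 14, 15, 10, 20, 8]
end: lo=2, hi=2; arr = [1, 2, 6, 9, 16, 11, 12, 13, 14, 15, 10, 20, 8]

[1, 2, 6, 9, 16, 11, 12, 13, 14, 15, 10, 20, 8]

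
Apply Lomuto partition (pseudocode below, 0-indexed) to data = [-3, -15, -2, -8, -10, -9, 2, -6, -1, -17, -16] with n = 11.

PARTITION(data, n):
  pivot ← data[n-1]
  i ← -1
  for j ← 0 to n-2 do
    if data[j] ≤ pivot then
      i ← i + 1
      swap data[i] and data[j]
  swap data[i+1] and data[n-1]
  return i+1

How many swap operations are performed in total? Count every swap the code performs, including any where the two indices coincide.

2

pivot = data[10] = -16; i = -1
j=0: data[0]=-3 > -16 → no swap
j=1: data[1]=-15 > -16 → no swap
j=2: data[2]=-2 > -16 → no swap
j=3: data[3]=-8 > -16 → no swap
j=4: data[4]=-10 > -16 → no swap
j=5: data[5]=-9 > -16 → no swap
j=6: data[6]=2 > -16 → no swap
j=7: data[7]=-6 > -16 → no swap
j=8: data[8]=-1 > -16 → no swap
j=9: data[9]=-17 ≤ -16 → i=0, swap data[0],data[9] → [-17, -15, -2, -8, -10, -9, 2, -6, -1, -3, -16]
final swap data[1],data[10] → [-17, -16, -2, -8, -10, -9, 2, -6, -1, -3, -15]; return 1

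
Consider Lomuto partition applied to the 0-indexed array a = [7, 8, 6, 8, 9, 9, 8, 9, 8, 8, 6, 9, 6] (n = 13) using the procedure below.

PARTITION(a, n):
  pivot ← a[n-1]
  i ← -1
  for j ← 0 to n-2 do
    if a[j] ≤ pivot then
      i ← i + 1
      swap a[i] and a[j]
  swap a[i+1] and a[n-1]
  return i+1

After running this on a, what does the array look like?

pivot = a[12] = 6; i = -1
j=0: a[0]=7 > 6 → no swap
j=1: a[1]=8 > 6 → no swap
j=2: a[2]=6 ≤ 6 → i=0, swap a[0],a[2] → [6, 8, 7, 8, 9, 9, 8, 9, 8, 8, 6, 9, 6]
j=3: a[3]=8 > 6 → no swap
j=4: a[4]=9 > 6 → no swap
j=5: a[5]=9 > 6 → no swap
j=6: a[6]=8 > 6 → no swap
j=7: a[7]=9 > 6 → no swap
j=8: a[8]=8 > 6 → no swap
j=9: a[9]=8 > 6 → no swap
j=10: a[10]=6 ≤ 6 → i=1, swap a[1],a[10] → [6, 6, 7, 8, 9, 9, 8, 9, 8, 8, 8, 9, 6]
j=11: a[11]=9 > 6 → no swap
final swap a[2],a[12] → [6, 6, 6, 8, 9, 9, 8, 9, 8, 8, 8, 9, 7]; return 2

[6, 6, 6, 8, 9, 9, 8, 9, 8, 8, 8, 9, 7]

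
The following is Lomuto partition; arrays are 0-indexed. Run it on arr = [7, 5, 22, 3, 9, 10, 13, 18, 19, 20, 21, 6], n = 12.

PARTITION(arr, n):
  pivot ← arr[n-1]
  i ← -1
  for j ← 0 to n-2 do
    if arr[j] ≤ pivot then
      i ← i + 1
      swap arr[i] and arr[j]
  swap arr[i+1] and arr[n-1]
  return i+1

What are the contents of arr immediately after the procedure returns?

pivot=6, i=-1
j=0: 7>6, skip
j=1: 5≤6, i=0, swap(0,1) ⇒ [5, 7, 22, 3, 9, 10, 13, 18, 19, 20, 21, 6]
j=2: 22>6, skip
j=3: 3≤6, i=1, swap(1,3) ⇒ [5, 3, 22, 7, 9, 10, 13, 18, 19, 20, 21, 6]
j=4: 9>6, skip
j=5: 10>6, skip
j=6: 13>6, skip
j=7: 18>6, skip
j=8: 19>6, skip
j=9: 20>6, skip
j=10: 21>6, skip
swap(2,11) ⇒ [5, 3, 6, 7, 9, 10, 13, 18, 19, 20, 21, 22]; return 2

[5, 3, 6, 7, 9, 10, 13, 18, 19, 20, 21, 22]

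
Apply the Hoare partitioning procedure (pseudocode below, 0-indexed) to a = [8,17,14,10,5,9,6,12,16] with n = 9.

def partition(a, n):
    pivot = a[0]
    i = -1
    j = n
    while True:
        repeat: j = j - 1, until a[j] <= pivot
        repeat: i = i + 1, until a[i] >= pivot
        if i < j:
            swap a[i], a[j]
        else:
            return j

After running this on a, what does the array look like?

pivot = a[0] = 8; i = -1, j = 9
j→6 (a[6]=6≤8), i→0 (a[0]=8≥8); i<j, swap → [6,17,14,10,5,9,8,12,16]
j→4 (a[4]=5≤8), i→1 (a[1]=17≥8); i<j, swap → [6,5,14,10,17,9,8,12,16]
j→1, i→2; i≥j, return j=1. a = [6,5,14,10,17,9,8,12,16]

[6,5,14,10,17,9,8,12,16]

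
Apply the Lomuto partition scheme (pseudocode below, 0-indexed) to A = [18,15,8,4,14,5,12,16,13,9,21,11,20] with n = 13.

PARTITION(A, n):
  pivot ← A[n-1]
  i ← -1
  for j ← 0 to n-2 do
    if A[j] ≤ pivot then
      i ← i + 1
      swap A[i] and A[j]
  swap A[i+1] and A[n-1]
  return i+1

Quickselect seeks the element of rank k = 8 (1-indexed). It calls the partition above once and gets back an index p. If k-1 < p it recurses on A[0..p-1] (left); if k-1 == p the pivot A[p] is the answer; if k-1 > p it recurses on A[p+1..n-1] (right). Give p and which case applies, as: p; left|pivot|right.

11; left

pivot=20, i=-1
j=0: 18≤20, i=0, swap(0,0) ⇒ [18,15,8,4,14,5,12,16,13,9,21,11,20]
j=1: 15≤20, i=1, swap(1,1) ⇒ [18,15,8,4,14,5,12,16,13,9,21,11,20]
j=2: 8≤20, i=2, swap(2,2) ⇒ [18,15,8,4,14,5,12,16,13,9,21,11,20]
j=3: 4≤20, i=3, swap(3,3) ⇒ [18,15,8,4,14,5,12,16,13,9,21,11,20]
j=4: 14≤20, i=4, swap(4,4) ⇒ [18,15,8,4,14,5,12,16,13,9,21,11,20]
j=5: 5≤20, i=5, swap(5,5) ⇒ [18,15,8,4,14,5,12,16,13,9,21,11,20]
j=6: 12≤20, i=6, swap(6,6) ⇒ [18,15,8,4,14,5,12,16,13,9,21,11,20]
j=7: 16≤20, i=7, swap(7,7) ⇒ [18,15,8,4,14,5,12,16,13,9,21,11,20]
j=8: 13≤20, i=8, swap(8,8) ⇒ [18,15,8,4,14,5,12,16,13,9,21,11,20]
j=9: 9≤20, i=9, swap(9,9) ⇒ [18,15,8,4,14,5,12,16,13,9,21,11,20]
j=10: 21>20, skip
j=11: 11≤20, i=10, swap(10,11) ⇒ [18,15,8,4,14,5,12,16,13,9,11,21,20]
swap(11,12) ⇒ [18,15,8,4,14,5,12,16,13,9,11,20,21]; return 11
p = 11; k-1 = 7 < 11 ⇒ left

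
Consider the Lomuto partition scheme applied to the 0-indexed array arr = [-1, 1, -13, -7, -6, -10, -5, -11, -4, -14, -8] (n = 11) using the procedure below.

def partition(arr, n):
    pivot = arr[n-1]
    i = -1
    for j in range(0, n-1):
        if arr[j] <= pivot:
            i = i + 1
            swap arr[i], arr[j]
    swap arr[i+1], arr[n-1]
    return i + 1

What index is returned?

pivot=-8, i=-1
j=0: -1>-8, skip
j=1: 1>-8, skip
j=2: -13≤-8, i=0, swap(0,2) ⇒ [-13, 1, -1, -7, -6, -10, -5, -11, -4, -14, -8]
j=3: -7>-8, skip
j=4: -6>-8, skip
j=5: -10≤-8, i=1, swap(1,5) ⇒ [-13, -10, -1, -7, -6, 1, -5, -11, -4, -14, -8]
j=6: -5>-8, skip
j=7: -11≤-8, i=2, swap(2,7) ⇒ [-13, -10, -11, -7, -6, 1, -5, -1, -4, -14, -8]
j=8: -4>-8, skip
j=9: -14≤-8, i=3, swap(3,9) ⇒ [-13, -10, -11, -14, -6, 1, -5, -1, -4, -7, -8]
swap(4,10) ⇒ [-13, -10, -11, -14, -8, 1, -5, -1, -4, -7, -6]; return 4

4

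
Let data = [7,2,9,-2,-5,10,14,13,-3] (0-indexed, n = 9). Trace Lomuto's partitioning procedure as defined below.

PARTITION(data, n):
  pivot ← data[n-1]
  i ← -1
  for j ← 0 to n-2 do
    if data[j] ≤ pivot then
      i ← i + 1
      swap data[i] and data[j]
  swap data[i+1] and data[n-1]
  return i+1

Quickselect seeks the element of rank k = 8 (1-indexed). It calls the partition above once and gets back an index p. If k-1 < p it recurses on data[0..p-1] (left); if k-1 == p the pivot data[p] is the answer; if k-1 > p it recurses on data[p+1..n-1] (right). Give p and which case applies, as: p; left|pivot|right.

pivot=-3, i=-1
j=0: 7>-3, skip
j=1: 2>-3, skip
j=2: 9>-3, skip
j=3: -2>-3, skip
j=4: -5≤-3, i=0, swap(0,4) ⇒ [-5,2,9,-2,7,10,14,13,-3]
j=5: 10>-3, skip
j=6: 14>-3, skip
j=7: 13>-3, skip
swap(1,8) ⇒ [-5,-3,9,-2,7,10,14,13,2]; return 1
p = 1; k-1 = 7 > 1 ⇒ right

1; right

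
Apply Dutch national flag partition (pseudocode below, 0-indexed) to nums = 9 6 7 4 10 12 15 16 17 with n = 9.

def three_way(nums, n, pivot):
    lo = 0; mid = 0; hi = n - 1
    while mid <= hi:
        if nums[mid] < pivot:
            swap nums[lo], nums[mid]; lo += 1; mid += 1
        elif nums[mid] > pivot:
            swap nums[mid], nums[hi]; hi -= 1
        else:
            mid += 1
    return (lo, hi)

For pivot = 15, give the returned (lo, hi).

(6, 6)

pivot = 15; lo=0, mid=0, hi=8
nums[mid]=9<15: swap nums[0],nums[0]; lo=1,mid=1 → 9 6 7 4 10 12 15 16 17
nums[mid]=6<15: swap nums[1],nums[1]; lo=2,mid=2 → 9 6 7 4 10 12 15 16 17
nums[mid]=7<15: swap nums[2],nums[2]; lo=3,mid=3 → 9 6 7 4 10 12 15 16 17
nums[mid]=4<15: swap nums[3],nums[3]; lo=4,mid=4 → 9 6 7 4 10 12 15 16 17
nums[mid]=10<15: swap nums[4],nums[4]; lo=5,mid=5 → 9 6 7 4 10 12 15 16 17
nums[mid]=12<15: swap nums[5],nums[5]; lo=6,mid=6 → 9 6 7 4 10 12 15 16 17
nums[mid]=15=15: mid=7
nums[mid]=16>15: swap nums[7],nums[8]; hi=7 → 9 6 7 4 10 12 15 17 16
nums[mid]=17>15: swap nums[7],nums[7]; hi=6 → 9 6 7 4 10 12 15 17 16
end: lo=6, hi=6; nums = 9 6 7 4 10 12 15 17 16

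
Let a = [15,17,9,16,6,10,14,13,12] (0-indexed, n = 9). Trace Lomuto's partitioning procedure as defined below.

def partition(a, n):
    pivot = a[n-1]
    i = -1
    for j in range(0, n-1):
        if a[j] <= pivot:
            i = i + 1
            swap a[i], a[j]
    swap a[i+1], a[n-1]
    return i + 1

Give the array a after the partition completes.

[9,6,10,12,17,15,14,13,16]

pivot = a[8] = 12; i = -1
j=0: a[0]=15 > 12 → no swap
j=1: a[1]=17 > 12 → no swap
j=2: a[2]=9 ≤ 12 → i=0, swap a[0],a[2] → [9,17,15,16,6,10,14,13,12]
j=3: a[3]=16 > 12 → no swap
j=4: a[4]=6 ≤ 12 → i=1, swap a[1],a[4] → [9,6,15,16,17,10,14,13,12]
j=5: a[5]=10 ≤ 12 → i=2, swap a[2],a[5] → [9,6,10,16,17,15,14,13,12]
j=6: a[6]=14 > 12 → no swap
j=7: a[7]=13 > 12 → no swap
final swap a[3],a[8] → [9,6,10,12,17,15,14,13,16]; return 3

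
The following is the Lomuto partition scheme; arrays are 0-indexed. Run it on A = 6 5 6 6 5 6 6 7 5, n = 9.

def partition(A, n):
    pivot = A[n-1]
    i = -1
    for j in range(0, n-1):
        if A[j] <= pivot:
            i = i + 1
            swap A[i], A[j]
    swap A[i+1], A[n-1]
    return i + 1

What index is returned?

pivot = A[8] = 5; i = -1
j=0: A[0]=6 > 5 → no swap
j=1: A[1]=5 ≤ 5 → i=0, swap A[0],A[1] → 5 6 6 6 5 6 6 7 5
j=2: A[2]=6 > 5 → no swap
j=3: A[3]=6 > 5 → no swap
j=4: A[4]=5 ≤ 5 → i=1, swap A[1],A[4] → 5 5 6 6 6 6 6 7 5
j=5: A[5]=6 > 5 → no swap
j=6: A[6]=6 > 5 → no swap
j=7: A[7]=7 > 5 → no swap
final swap A[2],A[8] → 5 5 5 6 6 6 6 7 6; return 2

2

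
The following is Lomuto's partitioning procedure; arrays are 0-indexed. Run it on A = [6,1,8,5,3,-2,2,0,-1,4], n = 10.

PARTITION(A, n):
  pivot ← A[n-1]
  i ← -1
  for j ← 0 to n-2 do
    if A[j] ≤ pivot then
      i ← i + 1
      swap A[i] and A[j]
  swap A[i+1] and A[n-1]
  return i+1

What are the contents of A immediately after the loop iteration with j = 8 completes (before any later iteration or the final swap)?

[1,3,-2,2,0,-1,5,6,8,4]

pivot = A[9] = 4; i = -1
j=0: A[0]=6 > 4 → no swap
j=1: A[1]=1 ≤ 4 → i=0, swap A[0],A[1] → [1,6,8,5,3,-2,2,0,-1,4]
j=2: A[2]=8 > 4 → no swap
j=3: A[3]=5 > 4 → no swap
j=4: A[4]=3 ≤ 4 → i=1, swap A[1],A[4] → [1,3,8,5,6,-2,2,0,-1,4]
j=5: A[5]=-2 ≤ 4 → i=2, swap A[2],A[5] → [1,3,-2,5,6,8,2,0,-1,4]
j=6: A[6]=2 ≤ 4 → i=3, swap A[3],A[6] → [1,3,-2,2,6,8,5,0,-1,4]
j=7: A[7]=0 ≤ 4 → i=4, swap A[4],A[7] → [1,3,-2,2,0,8,5,6,-1,4]
j=8: A[8]=-1 ≤ 4 → i=5, swap A[5],A[8] → [1,3,-2,2,0,-1,5,6,8,4]
(after j=8) A = [1,3,-2,2,0,-1,5,6,8,4]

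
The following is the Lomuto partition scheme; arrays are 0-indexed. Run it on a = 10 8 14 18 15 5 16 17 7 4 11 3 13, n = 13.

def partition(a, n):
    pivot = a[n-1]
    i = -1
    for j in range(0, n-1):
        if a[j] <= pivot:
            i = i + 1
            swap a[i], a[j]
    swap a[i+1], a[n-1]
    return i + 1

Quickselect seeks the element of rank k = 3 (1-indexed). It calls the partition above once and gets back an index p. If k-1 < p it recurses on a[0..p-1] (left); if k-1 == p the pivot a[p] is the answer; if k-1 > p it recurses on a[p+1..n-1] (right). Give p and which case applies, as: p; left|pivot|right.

pivot=13, i=-1
j=0: 10≤13, i=0, swap(0,0) ⇒ 10 8 14 18 15 5 16 17 7 4 11 3 13
j=1: 8≤13, i=1, swap(1,1) ⇒ 10 8 14 18 15 5 16 17 7 4 11 3 13
j=2: 14>13, skip
j=3: 18>13, skip
j=4: 15>13, skip
j=5: 5≤13, i=2, swap(2,5) ⇒ 10 8 5 18 15 14 16 17 7 4 11 3 13
j=6: 16>13, skip
j=7: 17>13, skip
j=8: 7≤13, i=3, swap(3,8) ⇒ 10 8 5 7 15 14 16 17 18 4 11 3 13
j=9: 4≤13, i=4, swap(4,9) ⇒ 10 8 5 7 4 14 16 17 18 15 11 3 13
j=10: 11≤13, i=5, swap(5,10) ⇒ 10 8 5 7 4 11 16 17 18 15 14 3 13
j=11: 3≤13, i=6, swap(6,11) ⇒ 10 8 5 7 4 11 3 17 18 15 14 16 13
swap(7,12) ⇒ 10 8 5 7 4 11 3 13 18 15 14 16 17; return 7
p = 7; k-1 = 2 < 7 ⇒ left

7; left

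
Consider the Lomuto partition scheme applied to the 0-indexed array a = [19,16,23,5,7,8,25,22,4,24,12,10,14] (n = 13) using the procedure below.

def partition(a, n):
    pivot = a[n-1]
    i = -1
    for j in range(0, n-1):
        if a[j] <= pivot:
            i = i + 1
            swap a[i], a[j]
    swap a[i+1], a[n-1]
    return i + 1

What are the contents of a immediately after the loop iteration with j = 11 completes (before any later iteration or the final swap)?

pivot = a[12] = 14; i = -1
j=0: a[0]=19 > 14 → no swap
j=1: a[1]=16 > 14 → no swap
j=2: a[2]=23 > 14 → no swap
j=3: a[3]=5 ≤ 14 → i=0, swap a[0],a[3] → [5,16,23,19,7,8,25,22,4,24,12,10,14]
j=4: a[4]=7 ≤ 14 → i=1, swap a[1],a[4] → [5,7,23,19,16,8,25,22,4,24,12,10,14]
j=5: a[5]=8 ≤ 14 → i=2, swap a[2],a[5] → [5,7,8,19,16,23,25,22,4,24,12,10,14]
j=6: a[6]=25 > 14 → no swap
j=7: a[7]=22 > 14 → no swap
j=8: a[8]=4 ≤ 14 → i=3, swap a[3],a[8] → [5,7,8,4,16,23,25,22,19,24,12,10,14]
j=9: a[9]=24 > 14 → no swap
j=10: a[10]=12 ≤ 14 → i=4, swap a[4],a[10] → [5,7,8,4,12,23,25,22,19,24,16,10,14]
j=11: a[11]=10 ≤ 14 → i=5, swap a[5],a[11] → [5,7,8,4,12,10,25,22,19,24,16,23,14]
(after j=11) a = [5,7,8,4,12,10,25,22,19,24,16,23,14]

[5,7,8,4,12,10,25,22,19,24,16,23,14]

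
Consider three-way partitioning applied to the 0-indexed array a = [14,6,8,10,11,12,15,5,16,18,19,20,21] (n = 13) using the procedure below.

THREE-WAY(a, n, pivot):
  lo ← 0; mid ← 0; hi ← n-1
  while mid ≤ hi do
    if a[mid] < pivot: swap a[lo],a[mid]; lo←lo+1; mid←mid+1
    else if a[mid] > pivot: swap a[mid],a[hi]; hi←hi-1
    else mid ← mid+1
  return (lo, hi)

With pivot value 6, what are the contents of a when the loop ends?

lo=0 mid=0 hi=12
14>6: swap(0,12), hi=11 ⇒ [21,6,8,10,11,12,15,5,16,18,19,20,14]
21>6: swap(0,11), hi=10 ⇒ [20,6,8,10,11,12,15,5,16,18,19,21,14]
20>6: swap(0,10), hi=9 ⇒ [19,6,8,10,11,12,15,5,16,18,20,21,14]
19>6: swap(0,9), hi=8 ⇒ [18,6,8,10,11,12,15,5,16,19,20,21,14]
18>6: swap(0,8), hi=7 ⇒ [16,6,8,10,11,12,15,5,18,19,20,21,14]
16>6: swap(0,7), hi=6 ⇒ [5,6,8,10,11,12,15,16,18,19,20,21,14]
5<6: swap(0,0), lo=1 mid=1 ⇒ [5,6,8,10,11,12,15,16,18,19,20,21,14]
6=6: mid=2
8>6: swap(2,6), hi=5 ⇒ [5,6,15,10,11,12,8,16,18,19,20,21,14]
15>6: swap(2,5), hi=4 ⇒ [5,6,12,10,11,15,8,16,18,19,20,21,14]
12>6: swap(2,4), hi=3 ⇒ [5,6,11,10,12,15,8,16,18,19,20,21,14]
11>6: swap(2,3), hi=2 ⇒ [5,6,10,11,12,15,8,16,18,19,20,21,14]
10>6: swap(2,2), hi=1 ⇒ [5,6,10,11,12,15,8,16,18,19,20,21,14]
done. lo=1 hi=1; a=[5,6,10,11,12,15,8,16,18,19,20,21,14]

[5,6,10,11,12,15,8,16,18,19,20,21,14]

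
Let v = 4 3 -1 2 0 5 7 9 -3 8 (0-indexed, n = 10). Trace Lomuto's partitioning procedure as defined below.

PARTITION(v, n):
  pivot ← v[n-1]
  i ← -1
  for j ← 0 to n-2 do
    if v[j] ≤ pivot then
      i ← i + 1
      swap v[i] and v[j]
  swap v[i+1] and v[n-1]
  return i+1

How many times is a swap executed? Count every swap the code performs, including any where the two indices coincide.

pivot=8, i=-1
j=0: 4≤8, i=0, swap(0,0) ⇒ 4 3 -1 2 0 5 7 9 -3 8
j=1: 3≤8, i=1, swap(1,1) ⇒ 4 3 -1 2 0 5 7 9 -3 8
j=2: -1≤8, i=2, swap(2,2) ⇒ 4 3 -1 2 0 5 7 9 -3 8
j=3: 2≤8, i=3, swap(3,3) ⇒ 4 3 -1 2 0 5 7 9 -3 8
j=4: 0≤8, i=4, swap(4,4) ⇒ 4 3 -1 2 0 5 7 9 -3 8
j=5: 5≤8, i=5, swap(5,5) ⇒ 4 3 -1 2 0 5 7 9 -3 8
j=6: 7≤8, i=6, swap(6,6) ⇒ 4 3 -1 2 0 5 7 9 -3 8
j=7: 9>8, skip
j=8: -3≤8, i=7, swap(7,8) ⇒ 4 3 -1 2 0 5 7 -3 9 8
swap(8,9) ⇒ 4 3 -1 2 0 5 7 -3 8 9; return 8

9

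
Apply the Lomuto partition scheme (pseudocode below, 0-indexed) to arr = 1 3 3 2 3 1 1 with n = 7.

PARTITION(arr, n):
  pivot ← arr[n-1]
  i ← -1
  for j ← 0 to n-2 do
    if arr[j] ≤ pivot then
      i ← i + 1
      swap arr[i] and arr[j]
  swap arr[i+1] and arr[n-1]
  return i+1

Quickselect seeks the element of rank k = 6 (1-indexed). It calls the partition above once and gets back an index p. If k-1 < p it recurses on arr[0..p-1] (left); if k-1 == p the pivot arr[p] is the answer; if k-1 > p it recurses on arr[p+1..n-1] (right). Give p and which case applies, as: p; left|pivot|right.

2; right

pivot = arr[6] = 1; i = -1
j=0: arr[0]=1 ≤ 1 → i=0, swap arr[0],arr[0] (no change) → 1 3 3 2 3 1 1
j=1: arr[1]=3 > 1 → no swap
j=2: arr[2]=3 > 1 → no swap
j=3: arr[3]=2 > 1 → no swap
j=4: arr[4]=3 > 1 → no swap
j=5: arr[5]=1 ≤ 1 → i=1, swap arr[1],arr[5] → 1 1 3 2 3 3 1
final swap arr[2],arr[6] → 1 1 1 2 3 3 3; return 2
p = 2; k-1 = 5 > 2 ⇒ right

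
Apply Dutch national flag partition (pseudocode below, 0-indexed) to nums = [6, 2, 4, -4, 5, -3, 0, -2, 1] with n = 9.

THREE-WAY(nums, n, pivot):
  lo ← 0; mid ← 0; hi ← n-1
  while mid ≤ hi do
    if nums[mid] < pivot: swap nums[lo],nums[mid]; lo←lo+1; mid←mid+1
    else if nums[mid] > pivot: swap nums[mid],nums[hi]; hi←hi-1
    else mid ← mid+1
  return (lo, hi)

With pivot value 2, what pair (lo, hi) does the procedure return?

(5, 5)

lo=0 mid=0 hi=8
6>2: swap(0,8), hi=7 ⇒ [1, 2, 4, -4, 5, -3, 0, -2, 6]
1<2: swap(0,0), lo=1 mid=1 ⇒ [1, 2, 4, -4, 5, -3, 0, -2, 6]
2=2: mid=2
4>2: swap(2,7), hi=6 ⇒ [1, 2, -2, -4, 5, -3, 0, 4, 6]
-2<2: swap(1,2), lo=2 mid=3 ⇒ [1, -2, 2, -4, 5, -3, 0, 4, 6]
-4<2: swap(2,3), lo=3 mid=4 ⇒ [1, -2, -4, 2, 5, -3, 0, 4, 6]
5>2: swap(4,6), hi=5 ⇒ [1, -2, -4, 2, 0, -3, 5, 4, 6]
0<2: swap(3,4), lo=4 mid=5 ⇒ [1, -2, -4, 0, 2, -3, 5, 4, 6]
-3<2: swap(4,5), lo=5 mid=6 ⇒ [1, -2, -4, 0, -3, 2, 5, 4, 6]
done. lo=5 hi=5; nums=[1, -2, -4, 0, -3, 2, 5, 4, 6]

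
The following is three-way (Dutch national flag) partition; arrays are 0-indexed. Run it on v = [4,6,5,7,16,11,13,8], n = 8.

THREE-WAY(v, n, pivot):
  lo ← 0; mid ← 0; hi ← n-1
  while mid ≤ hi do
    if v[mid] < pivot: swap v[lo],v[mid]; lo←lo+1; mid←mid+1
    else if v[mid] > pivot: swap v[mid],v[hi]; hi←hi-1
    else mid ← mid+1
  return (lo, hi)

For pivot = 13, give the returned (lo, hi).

(6, 6)

pivot = 13; lo=0, mid=0, hi=7
v[mid]=4<13: swap v[0],v[0]; lo=1,mid=1 → [4,6,5,7,16,11,13,8]
v[mid]=6<13: swap v[1],v[1]; lo=2,mid=2 → [4,6,5,7,16,11,13,8]
v[mid]=5<13: swap v[2],v[2]; lo=3,mid=3 → [4,6,5,7,16,11,13,8]
v[mid]=7<13: swap v[3],v[3]; lo=4,mid=4 → [4,6,5,7,16,11,13,8]
v[mid]=16>13: swap v[4],v[7]; hi=6 → [4,6,5,7,8,11,13,16]
v[mid]=8<13: swap v[4],v[4]; lo=5,mid=5 → [4,6,5,7,8,11,13,16]
v[mid]=11<13: swap v[5],v[5]; lo=6,mid=6 → [4,6,5,7,8,11,13,16]
v[mid]=13=13: mid=7
end: lo=6, hi=6; v = [4,6,5,7,8,11,13,16]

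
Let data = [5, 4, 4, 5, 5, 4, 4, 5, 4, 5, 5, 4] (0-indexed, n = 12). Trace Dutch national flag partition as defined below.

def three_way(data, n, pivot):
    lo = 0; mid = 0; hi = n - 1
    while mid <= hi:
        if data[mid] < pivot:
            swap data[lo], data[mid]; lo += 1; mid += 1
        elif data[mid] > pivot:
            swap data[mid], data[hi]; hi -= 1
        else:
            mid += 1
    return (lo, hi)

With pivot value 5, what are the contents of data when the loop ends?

[4, 4, 4, 4, 4, 4, 5, 5, 5, 5, 5, 5]

lo=0 mid=0 hi=11
5=5: mid=1
4<5: swap(0,1), lo=1 mid=2 ⇒ [4, 5, 4, 5, 5, 4, 4, 5, 4, 5, 5, 4]
4<5: swap(1,2), lo=2 mid=3 ⇒ [4, 4, 5, 5, 5, 4, 4, 5, 4, 5, 5, 4]
5=5: mid=4
5=5: mid=5
4<5: swap(2,5), lo=3 mid=6 ⇒ [4, 4, 4, 5, 5, 5, 4, 5, 4, 5, 5, 4]
4<5: swap(3,6), lo=4 mid=7 ⇒ [4, 4, 4, 4, 5, 5, 5, 5, 4, 5, 5, 4]
5=5: mid=8
4<5: swap(4,8), lo=5 mid=9 ⇒ [4, 4, 4, 4, 4, 5, 5, 5, 5, 5, 5, 4]
5=5: mid=10
5=5: mid=11
4<5: swap(5,11), lo=6 mid=12 ⇒ [4, 4, 4, 4, 4, 4, 5, 5, 5, 5, 5, 5]
done. lo=6 hi=11; data=[4, 4, 4, 4, 4, 4, 5, 5, 5, 5, 5, 5]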